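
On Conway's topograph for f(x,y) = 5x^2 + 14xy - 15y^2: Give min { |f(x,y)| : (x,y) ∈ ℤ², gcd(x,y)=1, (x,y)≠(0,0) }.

river: ρ → (-15,16,4)
river: ρ → (4,16,-15)
river: ρ → (-15,14,5)
river: ρ → (5,16,-12)
river: ρ → (-12,8,9)
river: ρ → (9,10,-11)
river: ρ → (-11,12,8)
river: ρ → (8,20,-3)
river: ρ → (-3,22,1)
river: ρ → (1,22,-3)
river: ρ → (-3,20,8)
river: ρ → (8,12,-11)
river: ρ → (-11,10,9)
river: ρ → (9,8,-12)
river: ρ → (-12,16,5)
river: ρ → (5,14,-15)
closes: descent 0, river 16
min |a| on river = 1

1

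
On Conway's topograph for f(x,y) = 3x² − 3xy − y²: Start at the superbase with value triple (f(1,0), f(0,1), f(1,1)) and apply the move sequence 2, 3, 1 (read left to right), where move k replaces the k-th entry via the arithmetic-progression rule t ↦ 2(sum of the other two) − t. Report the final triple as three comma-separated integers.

start (3,-1,-1) = (f(1,0),f(0,1),f(1,1))
replace slot 2: 2·(3+(-1)) − (-1) = 5 → (3,5,-1)
replace slot 3: 2·(3+5) − (-1) = 17 → (3,5,17)
replace slot 1: 2·(5+17) − 3 = 41 → (41,5,17)

41,5,17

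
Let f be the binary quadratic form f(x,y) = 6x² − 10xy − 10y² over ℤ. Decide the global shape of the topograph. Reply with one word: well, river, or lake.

D = b²−4ac = (-10)² − 4·6·(-10) = 340
D > 0 non-square ⇒ indefinite ⇒ periodic river

river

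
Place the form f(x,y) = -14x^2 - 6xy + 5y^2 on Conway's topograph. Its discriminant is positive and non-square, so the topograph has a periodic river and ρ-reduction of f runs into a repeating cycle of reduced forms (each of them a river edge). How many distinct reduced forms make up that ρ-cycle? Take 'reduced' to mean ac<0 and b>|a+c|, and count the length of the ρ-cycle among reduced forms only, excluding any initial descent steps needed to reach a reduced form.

D = 316, ⌊√D⌋ = 17
descent: ρ → (5,16,-3)  [lands on river]
river: ρ → (-3,14,10)
river: ρ → (10,6,-7)
river: ρ → (-7,8,9)
river: ρ → (9,10,-6)
river: ρ → (-6,14,5)
ρ-cycle length = 6 (tail of 1 descent step not counted)

6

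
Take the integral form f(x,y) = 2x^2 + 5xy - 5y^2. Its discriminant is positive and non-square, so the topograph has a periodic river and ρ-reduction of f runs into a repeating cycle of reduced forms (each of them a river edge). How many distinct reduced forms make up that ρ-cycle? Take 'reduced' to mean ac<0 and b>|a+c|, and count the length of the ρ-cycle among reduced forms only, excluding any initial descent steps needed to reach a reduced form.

D = 65, ⌊√D⌋ = 8
river: ρ → (-5,5,2)
river: ρ → (2,7,-2)
river: ρ → (-2,5,5)
river: ρ → (5,5,-2)
river: ρ → (-2,7,2)
river: ρ → (2,5,-5)
ρ-cycle length = 6 (tail of 0 descent steps not counted)

6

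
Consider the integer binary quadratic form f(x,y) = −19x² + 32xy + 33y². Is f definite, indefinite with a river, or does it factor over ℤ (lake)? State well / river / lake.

D = b²−4ac = 32² − 4·(-19)·33 = 3532
D > 0 non-square ⇒ indefinite ⇒ periodic river

river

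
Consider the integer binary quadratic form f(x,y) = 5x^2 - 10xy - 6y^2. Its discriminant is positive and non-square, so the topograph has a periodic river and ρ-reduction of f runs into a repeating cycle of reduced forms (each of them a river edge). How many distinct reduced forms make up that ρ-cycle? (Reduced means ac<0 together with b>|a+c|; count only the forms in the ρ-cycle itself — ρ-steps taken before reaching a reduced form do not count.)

D = 220, ⌊√D⌋ = 14
descent: ρ → (-6,10,5)  [lands on river]
river: ρ → (5,10,-6)
river: ρ → (-6,14,1)
river: ρ → (1,14,-6)
ρ-cycle length = 4 (tail of 1 descent step not counted)

4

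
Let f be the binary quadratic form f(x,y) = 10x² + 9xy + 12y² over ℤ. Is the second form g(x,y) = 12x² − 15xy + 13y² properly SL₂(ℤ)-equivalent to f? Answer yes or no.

D₁ = -399, D₂ = -399
f: reduced (well bottom): (10,9,12) with a≤c, −a<b≤a
g: translate: b→9 (≡-15 mod 24), so (12,-15,13)→(12,9,10)
g: flip: (12,9,10)→(10,-9,12)
g: reduced (well bottom): (10,-9,12) with a≤c, −a<b≤a
reduced forms (10, 9, 12) vs (10, -9, 12) ⇒ inequivalent

no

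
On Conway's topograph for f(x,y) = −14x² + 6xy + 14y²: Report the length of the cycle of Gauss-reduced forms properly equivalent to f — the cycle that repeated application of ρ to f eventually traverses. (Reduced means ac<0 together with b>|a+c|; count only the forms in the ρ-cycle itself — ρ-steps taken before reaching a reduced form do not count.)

D = 820, ⌊√D⌋ = 28
river: ρ → (14,22,-6)
river: ρ → (-6,26,6)
river: ρ → (6,22,-14)
river: ρ → (-14,6,14)
ρ-cycle length = 4 (tail of 0 descent steps not counted)

4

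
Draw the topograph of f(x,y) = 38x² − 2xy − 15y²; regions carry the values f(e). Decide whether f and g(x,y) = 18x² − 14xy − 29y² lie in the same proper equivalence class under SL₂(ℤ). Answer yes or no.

D₁ = 2284, D₂ = 2284
river cycle of f (length 42): (-15, 32, 21), (21, 10, -26), (-26, 42, 5), (5, 38, -42), (-42, 46, 1), (1, 46, -42), (-42, 38, 5), (5, 42, -26), (-26, 10, 21), (21, 32, -15), … (32 more)
river cycle of g (length 42): (-29, 14, 18), (18, 22, -25), (-25, 28, 15), (15, 32, -21), (-21, 10, 26), (26, 42, -5), (-5, 38, 42), (42, 46, -1), (-1, 46, 42), (42, 38, -5), … (32 more)
cycles differ ⇒ inequivalent

no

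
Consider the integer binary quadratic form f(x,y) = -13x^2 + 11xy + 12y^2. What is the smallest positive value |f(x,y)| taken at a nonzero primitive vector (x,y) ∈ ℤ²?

river: ρ → (12,13,-12)
river: ρ → (-12,11,13)
river: ρ → (13,15,-10)
river: ρ → (-10,25,3)
river: ρ → (3,23,-18)
river: ρ → (-18,13,8)
river: ρ → (8,19,-12)
river: ρ → (-12,5,15)
river: ρ → (15,25,-2)
river: ρ → (-2,27,2)
river: ρ → (2,25,-15)
river: ρ → (-15,5,12)
river: ρ → (12,19,-8)
river: ρ → (-8,13,18)
river: ρ → (18,23,-3)
river: ρ → (-3,25,10)
river: ρ → (10,15,-13)
river: ρ → (-13,11,12)
closes: descent 0, river 18
min |a| on river = 2

2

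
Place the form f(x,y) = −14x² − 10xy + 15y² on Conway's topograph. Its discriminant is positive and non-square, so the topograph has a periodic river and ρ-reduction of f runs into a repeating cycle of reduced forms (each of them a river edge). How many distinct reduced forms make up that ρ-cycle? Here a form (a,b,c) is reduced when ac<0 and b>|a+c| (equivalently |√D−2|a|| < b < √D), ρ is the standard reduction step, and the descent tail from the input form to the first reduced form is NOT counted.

D = 940, ⌊√D⌋ = 30
descent: ρ → (15,10,-14)  [lands on river]
river: ρ → (-14,18,11)
river: ρ → (11,26,-6)
river: ρ → (-6,22,19)
river: ρ → (19,16,-9)
river: ρ → (-9,20,15)
ρ-cycle length = 6 (tail of 1 descent step not counted)

6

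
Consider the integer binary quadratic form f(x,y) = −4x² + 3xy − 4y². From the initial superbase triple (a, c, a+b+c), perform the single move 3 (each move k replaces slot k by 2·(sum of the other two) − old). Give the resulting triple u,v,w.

start (-4,-4,-5) = (f(1,0),f(0,1),f(1,1))
replace slot 3: 2·((-4)+(-4)) − (-5) = -11 → (-4,-4,-11)

-4,-4,-11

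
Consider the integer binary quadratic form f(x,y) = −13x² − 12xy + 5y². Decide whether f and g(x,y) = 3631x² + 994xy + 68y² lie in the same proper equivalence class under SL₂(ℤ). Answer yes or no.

D₁ = 404, D₂ = 404
river cycle of f (length 6): (5, 12, -13), (-13, 14, 4), (4, 18, -5), (-5, 12, 13), (13, 14, -4), (-4, 18, 5)
river cycle of g (length 6): (5, 12, -13), (-13, 14, 4), (4, 18, -5), (-5, 12, 13), (13, 14, -4), (-4, 18, 5)
cycles coincide ⇒ equivalent

yes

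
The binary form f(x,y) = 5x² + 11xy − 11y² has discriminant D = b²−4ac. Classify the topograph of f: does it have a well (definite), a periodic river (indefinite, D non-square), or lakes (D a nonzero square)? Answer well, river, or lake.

D = b²−4ac = 11² − 4·5·(-11) = 341
D > 0 non-square ⇒ indefinite ⇒ periodic river

river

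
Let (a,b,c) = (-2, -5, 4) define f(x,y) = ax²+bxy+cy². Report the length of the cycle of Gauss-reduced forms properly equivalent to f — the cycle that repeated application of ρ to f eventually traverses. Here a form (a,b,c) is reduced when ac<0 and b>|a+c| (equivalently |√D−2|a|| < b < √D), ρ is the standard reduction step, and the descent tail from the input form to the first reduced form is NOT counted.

D = 57, ⌊√D⌋ = 7
descent: ρ → (4,5,-2)  [lands on river]
river: ρ → (-2,7,1)
river: ρ → (1,7,-2)
river: ρ → (-2,5,4)
river: ρ → (4,3,-3)
river: ρ → (-3,3,4)
ρ-cycle length = 6 (tail of 1 descent step not counted)

6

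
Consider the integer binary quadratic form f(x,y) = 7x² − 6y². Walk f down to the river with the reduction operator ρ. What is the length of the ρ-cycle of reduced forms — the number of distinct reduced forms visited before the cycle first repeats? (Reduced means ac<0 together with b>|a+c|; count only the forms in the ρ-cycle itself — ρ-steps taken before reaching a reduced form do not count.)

D = 168, ⌊√D⌋ = 12
descent: ρ → (-6,12,1)  [lands on river]
river: ρ → (1,12,-6)
ρ-cycle length = 2 (tail of 1 descent step not counted)

2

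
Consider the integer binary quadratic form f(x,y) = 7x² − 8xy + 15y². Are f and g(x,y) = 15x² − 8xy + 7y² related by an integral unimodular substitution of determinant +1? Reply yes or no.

D₁ = -356, D₂ = -356
f: translate: b→6 (≡-8 mod 14), so (7,-8,15)→(7,6,14)
f: reduced (well bottom): (7,6,14) with a≤c, −a<b≤a
g: flip: (15,-8,7)→(7,8,15)
g: translate: b→-6 (≡8 mod 14), so (7,8,15)→(7,-6,14)
g: reduced (well bottom): (7,-6,14) with a≤c, −a<b≤a
reduced forms (7, 6, 14) vs (7, -6, 14) ⇒ inequivalent

no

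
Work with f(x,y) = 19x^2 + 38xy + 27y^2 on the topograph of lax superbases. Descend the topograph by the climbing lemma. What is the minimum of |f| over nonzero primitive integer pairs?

translate: b→0 (≡38 mod 38), so (19,38,27)→(19,0,8)
flip: (19,0,8)→(8,0,19)
reduced (well bottom): (8,0,19) with a≤c, −a<b≤a
well minimum = a = 8

8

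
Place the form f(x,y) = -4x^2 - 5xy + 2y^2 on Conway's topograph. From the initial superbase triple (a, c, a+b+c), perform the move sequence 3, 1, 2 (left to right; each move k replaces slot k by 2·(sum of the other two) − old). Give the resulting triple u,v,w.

start (-4,2,-7) = (f(1,0),f(0,1),f(1,1))
replace slot 3: 2·((-4)+2) − (-7) = 3 → (-4,2,3)
replace slot 1: 2·(2+3) − (-4) = 14 → (14,2,3)
replace slot 2: 2·(14+3) − 2 = 32 → (14,32,3)

14,32,3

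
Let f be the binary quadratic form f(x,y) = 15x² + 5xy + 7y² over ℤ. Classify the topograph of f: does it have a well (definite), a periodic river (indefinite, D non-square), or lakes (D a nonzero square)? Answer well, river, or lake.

D = b²−4ac = 5² − 4·15·7 = -395
D < 0 ⇒ definite ⇒ every region one sign ⇒ single well

well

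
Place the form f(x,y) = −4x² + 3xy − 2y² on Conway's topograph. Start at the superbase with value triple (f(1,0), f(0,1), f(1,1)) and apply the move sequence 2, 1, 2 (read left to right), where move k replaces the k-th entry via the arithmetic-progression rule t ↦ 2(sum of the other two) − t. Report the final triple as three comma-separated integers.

start (-4,-2,-3) = (f(1,0),f(0,1),f(1,1))
replace slot 2: 2·((-4)+(-3)) − (-2) = -12 → (-4,-12,-3)
replace slot 1: 2·((-12)+(-3)) − (-4) = -26 → (-26,-12,-3)
replace slot 2: 2·((-26)+(-3)) − (-12) = -46 → (-26,-46,-3)

-26,-46,-3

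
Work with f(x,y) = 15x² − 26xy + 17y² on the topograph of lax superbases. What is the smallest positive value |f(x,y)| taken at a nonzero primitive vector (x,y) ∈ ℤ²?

translate: b→4 (≡-26 mod 30), so (15,-26,17)→(15,4,6)
flip: (15,4,6)→(6,-4,15)
reduced (well bottom): (6,-4,15) with a≤c, −a<b≤a
well minimum = a = 6

6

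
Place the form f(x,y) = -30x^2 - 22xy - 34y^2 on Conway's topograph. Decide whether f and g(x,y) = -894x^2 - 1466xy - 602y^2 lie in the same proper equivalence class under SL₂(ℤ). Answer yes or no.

D₁ = -3596, D₂ = -3596
f is negative-definite; reduce −f:
−f: reduced (well bottom): (30,22,34) with a≤c, −a<b≤a
flip sign back: reduced form of f is (-30,-22,-34)
g is negative-definite; reduce −g:
−g: translate: b→-322 (≡1466 mod 1788), so (894,1466,602)→(894,-322,30)
−g: flip: (894,-322,30)→(30,322,894)
−g: translate: b→22 (≡322 mod 60), so (30,322,894)→(30,22,34)
−g: reduced (well bottom): (30,22,34) with a≤c, −a<b≤a
flip sign back: reduced form of g is (-30,-22,-34)
reduced forms (-30, -22, -34) vs (-30, -22, -34) ⇒ equivalent

yes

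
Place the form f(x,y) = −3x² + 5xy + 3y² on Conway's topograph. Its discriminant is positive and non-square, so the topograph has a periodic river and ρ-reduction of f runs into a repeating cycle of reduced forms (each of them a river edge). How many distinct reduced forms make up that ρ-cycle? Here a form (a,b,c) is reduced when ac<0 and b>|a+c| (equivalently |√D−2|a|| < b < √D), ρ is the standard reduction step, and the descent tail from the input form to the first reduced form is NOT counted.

D = 61, ⌊√D⌋ = 7
river: ρ → (3,7,-1)
river: ρ → (-1,7,3)
river: ρ → (3,5,-3)
river: ρ → (-3,7,1)
river: ρ → (1,7,-3)
river: ρ → (-3,5,3)
ρ-cycle length = 6 (tail of 0 descent steps not counted)

6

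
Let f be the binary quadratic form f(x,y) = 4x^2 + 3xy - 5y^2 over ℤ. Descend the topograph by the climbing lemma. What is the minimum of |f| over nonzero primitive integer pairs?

river: ρ → (-5,7,2)
river: ρ → (2,9,-1)
river: ρ → (-1,9,2)
river: ρ → (2,7,-5)
river: ρ → (-5,3,4)
river: ρ → (4,5,-4)
river: ρ → (-4,3,5)
river: ρ → (5,7,-2)
river: ρ → (-2,9,1)
river: ρ → (1,9,-2)
river: ρ → (-2,7,5)
river: ρ → (5,3,-4)
river: ρ → (-4,5,4)
river: ρ → (4,3,-5)
closes: descent 0, river 14
min |a| on river = 1

1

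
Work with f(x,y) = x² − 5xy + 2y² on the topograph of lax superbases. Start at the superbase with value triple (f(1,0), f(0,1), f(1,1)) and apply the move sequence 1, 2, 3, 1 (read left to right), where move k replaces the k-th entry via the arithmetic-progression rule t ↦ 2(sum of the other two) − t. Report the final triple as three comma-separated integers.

start (1,2,-2) = (f(1,0),f(0,1),f(1,1))
replace slot 1: 2·(2+(-2)) − 1 = -1 → (-1,2,-2)
replace slot 2: 2·((-1)+(-2)) − 2 = -8 → (-1,-8,-2)
replace slot 3: 2·((-1)+(-8)) − (-2) = -16 → (-1,-8,-16)
replace slot 1: 2·((-8)+(-16)) − (-1) = -47 → (-47,-8,-16)

-47,-8,-16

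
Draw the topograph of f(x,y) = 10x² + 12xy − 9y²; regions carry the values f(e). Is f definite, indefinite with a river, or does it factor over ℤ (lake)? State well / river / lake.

D = b²−4ac = 12² − 4·10·(-9) = 504
D > 0 non-square ⇒ indefinite ⇒ periodic river

river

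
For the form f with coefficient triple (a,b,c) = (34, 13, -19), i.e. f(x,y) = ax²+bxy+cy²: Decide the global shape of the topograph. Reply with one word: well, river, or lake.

D = b²−4ac = 13² − 4·34·(-19) = 2753
D > 0 non-square ⇒ indefinite ⇒ periodic river

river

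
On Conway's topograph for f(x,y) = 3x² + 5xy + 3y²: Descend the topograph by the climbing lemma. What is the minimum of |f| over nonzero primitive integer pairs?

translate: b→-1 (≡5 mod 6), so (3,5,3)→(3,-1,1)
flip: (3,-1,1)→(1,1,3)
reduced (well bottom): (1,1,3) with a≤c, −a<b≤a
well minimum = a = 1

1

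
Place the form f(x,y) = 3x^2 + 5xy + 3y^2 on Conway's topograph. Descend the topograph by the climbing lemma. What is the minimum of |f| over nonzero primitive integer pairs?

translate: b→-1 (≡5 mod 6), so (3,5,3)→(3,-1,1)
flip: (3,-1,1)→(1,1,3)
reduced (well bottom): (1,1,3) with a≤c, −a<b≤a
well minimum = a = 1

1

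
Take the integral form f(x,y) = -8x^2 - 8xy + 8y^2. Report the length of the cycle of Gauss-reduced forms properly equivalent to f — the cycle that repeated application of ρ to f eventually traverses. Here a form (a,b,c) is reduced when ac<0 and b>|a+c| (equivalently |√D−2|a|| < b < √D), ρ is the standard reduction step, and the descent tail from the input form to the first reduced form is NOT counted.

D = 320, ⌊√D⌋ = 17
descent: ρ → (8,8,-8)  [lands on river]
river: ρ → (-8,8,8)
ρ-cycle length = 2 (tail of 1 descent step not counted)

2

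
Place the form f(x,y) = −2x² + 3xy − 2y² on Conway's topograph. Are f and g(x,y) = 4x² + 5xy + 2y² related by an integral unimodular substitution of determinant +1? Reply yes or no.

D₁ = -7, D₂ = -7
f is negative-definite; reduce −f:
−f: translate: b→1 (≡-3 mod 4), so (2,-3,2)→(2,1,1)
−f: flip: (2,1,1)→(1,-1,2)
−f: translate: b→1 (≡-1 mod 2), so (1,-1,2)→(1,1,2)
−f: reduced (well bottom): (1,1,2) with a≤c, −a<b≤a
flip sign back: reduced form of f is (-1,-1,-2)
g: translate: b→-3 (≡5 mod 8), so (4,5,2)→(4,-3,1)
g: flip: (4,-3,1)→(1,3,4)
g: translate: b→1 (≡3 mod 2), so (1,3,4)→(1,1,2)
g: reduced (well bottom): (1,1,2) with a≤c, −a<b≤a
reduced forms (-1, -1, -2) vs (1, 1, 2) ⇒ inequivalent

no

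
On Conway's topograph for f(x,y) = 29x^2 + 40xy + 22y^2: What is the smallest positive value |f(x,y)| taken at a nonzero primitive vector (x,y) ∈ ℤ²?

translate: b→-18 (≡40 mod 58), so (29,40,22)→(29,-18,11)
flip: (29,-18,11)→(11,18,29)
translate: b→-4 (≡18 mod 22), so (11,18,29)→(11,-4,22)
reduced (well bottom): (11,-4,22) with a≤c, −a<b≤a
well minimum = a = 11

11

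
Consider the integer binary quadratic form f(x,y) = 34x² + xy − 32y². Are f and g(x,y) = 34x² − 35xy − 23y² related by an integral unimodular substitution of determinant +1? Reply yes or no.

D₁ = 4353, D₂ = 4353
river cycle of f (length 4): (-32, 63, 3), (3, 63, -32), (-32, 65, 1), (1, 65, -32)
river cycle of g (length 6): (-23, 35, 34), (34, 33, -24), (-24, 63, 4), (4, 65, -8), (-8, 63, 12), (12, 57, -23)
cycles differ ⇒ inequivalent

no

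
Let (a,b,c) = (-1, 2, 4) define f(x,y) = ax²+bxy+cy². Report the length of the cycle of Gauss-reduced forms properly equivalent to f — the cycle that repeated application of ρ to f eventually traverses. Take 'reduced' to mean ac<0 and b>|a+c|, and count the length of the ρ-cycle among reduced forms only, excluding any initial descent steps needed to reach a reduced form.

D = 20, ⌊√D⌋ = 4
descent: ρ → (4,-2,-1)
descent: ρ → (-1,4,1)  [lands on river]
river: ρ → (1,4,-1)
ρ-cycle length = 2 (tail of 2 descent steps not counted)

2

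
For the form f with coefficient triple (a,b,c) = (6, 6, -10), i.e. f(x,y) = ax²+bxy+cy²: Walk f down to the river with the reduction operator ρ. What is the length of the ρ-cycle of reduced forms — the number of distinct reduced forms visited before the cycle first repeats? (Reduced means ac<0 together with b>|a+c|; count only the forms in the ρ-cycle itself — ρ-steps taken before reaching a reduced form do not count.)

D = 276, ⌊√D⌋ = 16
river: ρ → (-10,14,2)
river: ρ → (2,14,-10)
river: ρ → (-10,6,6)
river: ρ → (6,6,-10)
ρ-cycle length = 4 (tail of 0 descent steps not counted)

4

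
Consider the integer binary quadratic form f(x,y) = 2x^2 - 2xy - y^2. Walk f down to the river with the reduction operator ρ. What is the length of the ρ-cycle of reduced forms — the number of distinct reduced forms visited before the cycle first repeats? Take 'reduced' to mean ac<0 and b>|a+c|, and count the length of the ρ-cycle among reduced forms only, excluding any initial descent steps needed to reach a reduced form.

D = 12, ⌊√D⌋ = 3
descent: ρ → (-1,2,2)  [lands on river]
river: ρ → (2,2,-1)
ρ-cycle length = 2 (tail of 1 descent step not counted)

2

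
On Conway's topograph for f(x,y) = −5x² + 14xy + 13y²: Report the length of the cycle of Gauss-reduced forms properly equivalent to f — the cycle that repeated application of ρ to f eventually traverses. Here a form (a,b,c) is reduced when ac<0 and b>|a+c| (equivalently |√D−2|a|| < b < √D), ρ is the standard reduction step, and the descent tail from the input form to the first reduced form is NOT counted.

D = 456, ⌊√D⌋ = 21
river: ρ → (13,12,-6)
river: ρ → (-6,12,13)
river: ρ → (13,14,-5)
river: ρ → (-5,16,10)
river: ρ → (10,4,-11)
river: ρ → (-11,18,3)
river: ρ → (3,18,-11)
river: ρ → (-11,4,10)
river: ρ → (10,16,-5)
river: ρ → (-5,14,13)
ρ-cycle length = 10 (tail of 0 descent steps not counted)

10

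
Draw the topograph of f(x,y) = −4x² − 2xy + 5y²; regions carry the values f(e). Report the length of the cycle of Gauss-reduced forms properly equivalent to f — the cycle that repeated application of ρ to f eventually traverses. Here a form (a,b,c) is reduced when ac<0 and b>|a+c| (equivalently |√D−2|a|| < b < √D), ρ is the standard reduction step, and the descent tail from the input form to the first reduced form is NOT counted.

D = 84, ⌊√D⌋ = 9
descent: ρ → (5,2,-4)  [lands on river]
river: ρ → (-4,6,3)
river: ρ → (3,6,-4)
river: ρ → (-4,2,5)
river: ρ → (5,8,-1)
river: ρ → (-1,8,5)
ρ-cycle length = 6 (tail of 1 descent step not counted)

6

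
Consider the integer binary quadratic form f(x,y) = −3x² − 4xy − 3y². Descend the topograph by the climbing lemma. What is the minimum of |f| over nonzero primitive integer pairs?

translate: b→-2 (≡4 mod 6), so (3,4,3)→(3,-2,2)
flip: (3,-2,2)→(2,2,3)
reduced (well bottom): (2,2,3) with a≤c, −a<b≤a
well minimum |f| = |-2| = 2 (negative-definite)

2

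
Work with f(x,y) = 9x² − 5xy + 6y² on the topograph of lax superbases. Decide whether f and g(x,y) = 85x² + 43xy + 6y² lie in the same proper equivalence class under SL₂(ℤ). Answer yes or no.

D₁ = -191, D₂ = -191
f: flip: (9,-5,6)→(6,5,9)
f: reduced (well bottom): (6,5,9) with a≤c, −a<b≤a
g: flip: (85,43,6)→(6,-43,85)
g: translate: b→5 (≡-43 mod 12), so (6,-43,85)→(6,5,9)
g: reduced (well bottom): (6,5,9) with a≤c, −a<b≤a
reduced forms (6, 5, 9) vs (6, 5, 9) ⇒ equivalent

yes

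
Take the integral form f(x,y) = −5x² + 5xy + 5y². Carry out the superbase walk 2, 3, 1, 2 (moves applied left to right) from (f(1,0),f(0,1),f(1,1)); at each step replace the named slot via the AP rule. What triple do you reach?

start (-5,5,5) = (f(1,0),f(0,1),f(1,1))
replace slot 2: 2·((-5)+5) − 5 = -5 → (-5,-5,5)
replace slot 3: 2·((-5)+(-5)) − 5 = -25 → (-5,-5,-25)
replace slot 1: 2·((-5)+(-25)) − (-5) = -55 → (-55,-5,-25)
replace slot 2: 2·((-55)+(-25)) − (-5) = -155 → (-55,-155,-25)

-55,-155,-25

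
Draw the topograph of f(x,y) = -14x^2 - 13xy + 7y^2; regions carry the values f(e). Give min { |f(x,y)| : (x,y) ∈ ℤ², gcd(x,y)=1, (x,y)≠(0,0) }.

descent: ρ → (7,13,-14)  [lands on river]
river: ρ → (-14,15,6)
river: ρ → (6,21,-5)
river: ρ → (-5,19,10)
river: ρ → (10,21,-3)
river: ρ → (-3,21,10)
river: ρ → (10,19,-5)
river: ρ → (-5,21,6)
river: ρ → (6,15,-14)
river: ρ → (-14,13,7)
river: ρ → (7,15,-12)
river: ρ → (-12,9,10)
river: ρ → (10,11,-11)
river: ρ → (-11,11,10)
river: ρ → (10,9,-12)
river: ρ → (-12,15,7)
closes: descent 1, river 16
min |a| on river = 3

3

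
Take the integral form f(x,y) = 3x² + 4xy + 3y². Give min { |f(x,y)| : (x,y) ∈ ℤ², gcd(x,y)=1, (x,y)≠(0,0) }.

translate: b→-2 (≡4 mod 6), so (3,4,3)→(3,-2,2)
flip: (3,-2,2)→(2,2,3)
reduced (well bottom): (2,2,3) with a≤c, −a<b≤a
well minimum = a = 2

2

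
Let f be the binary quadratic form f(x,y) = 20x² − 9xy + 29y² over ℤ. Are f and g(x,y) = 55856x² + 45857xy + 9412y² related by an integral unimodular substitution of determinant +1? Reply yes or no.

D₁ = -2239, D₂ = -2239
f: reduced (well bottom): (20,-9,29) with a≤c, −a<b≤a
g: flip: (55856,45857,9412)→(9412,-45857,55856)
g: translate: b→-8209 (≡-45857 mod 18824), so (9412,-45857,55856)→(9412,-8209,1790)
g: flip: (9412,-8209,1790)→(1790,8209,9412)
g: translate: b→1049 (≡8209 mod 3580), so (1790,8209,9412)→(1790,1049,154)
g: flip: (1790,1049,154)→(154,-1049,1790)
g: translate: b→-125 (≡-1049 mod 308), so (154,-1049,1790)→(154,-125,29)
g: flip: (154,-125,29)→(29,125,154)
g: translate: b→9 (≡125 mod 58), so (29,125,154)→(29,9,20)
g: flip: (29,9,20)→(20,-9,29)
g: reduced (well bottom): (20,-9,29) with a≤c, −a<b≤a
reduced forms (20, -9, 29) vs (20, -9, 29) ⇒ equivalent

yes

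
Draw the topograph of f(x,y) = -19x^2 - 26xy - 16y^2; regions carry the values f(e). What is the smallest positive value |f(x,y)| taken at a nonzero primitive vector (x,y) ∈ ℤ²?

translate: b→-12 (≡26 mod 38), so (19,26,16)→(19,-12,9)
flip: (19,-12,9)→(9,12,19)
translate: b→-6 (≡12 mod 18), so (9,12,19)→(9,-6,16)
reduced (well bottom): (9,-6,16) with a≤c, −a<b≤a
well minimum |f| = |-9| = 9 (negative-definite)

9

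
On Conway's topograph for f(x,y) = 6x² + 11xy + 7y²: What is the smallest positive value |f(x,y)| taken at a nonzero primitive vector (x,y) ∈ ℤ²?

translate: b→-1 (≡11 mod 12), so (6,11,7)→(6,-1,2)
flip: (6,-1,2)→(2,1,6)
reduced (well bottom): (2,1,6) with a≤c, −a<b≤a
well minimum = a = 2

2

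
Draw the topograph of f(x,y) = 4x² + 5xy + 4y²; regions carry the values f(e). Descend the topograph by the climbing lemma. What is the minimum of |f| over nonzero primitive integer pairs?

translate: b→-3 (≡5 mod 8), so (4,5,4)→(4,-3,3)
flip: (4,-3,3)→(3,3,4)
reduced (well bottom): (3,3,4) with a≤c, −a<b≤a
well minimum = a = 3

3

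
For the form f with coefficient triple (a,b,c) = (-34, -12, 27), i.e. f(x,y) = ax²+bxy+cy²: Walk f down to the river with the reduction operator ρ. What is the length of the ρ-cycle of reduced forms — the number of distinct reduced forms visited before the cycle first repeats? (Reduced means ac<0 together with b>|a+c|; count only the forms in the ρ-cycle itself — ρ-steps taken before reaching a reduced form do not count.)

D = 3816, ⌊√D⌋ = 61
descent: ρ → (27,12,-34)  [lands on river]
river: ρ → (-34,56,5)
river: ρ → (5,54,-45)
river: ρ → (-45,36,14)
river: ρ → (14,48,-27)
river: ρ → (-27,60,2)
river: ρ → (2,60,-27)
river: ρ → (-27,48,14)
river: ρ → (14,36,-45)
river: ρ → (-45,54,5)
river: ρ → (5,56,-34)
river: ρ → (-34,12,27)
river: ρ → (27,42,-19)
river: ρ → (-19,34,35)
river: ρ → (35,36,-18)
river: ρ → (-18,36,35)
river: ρ → (35,34,-19)
river: ρ → (-19,42,27)
ρ-cycle length = 18 (tail of 1 descent step not counted)

18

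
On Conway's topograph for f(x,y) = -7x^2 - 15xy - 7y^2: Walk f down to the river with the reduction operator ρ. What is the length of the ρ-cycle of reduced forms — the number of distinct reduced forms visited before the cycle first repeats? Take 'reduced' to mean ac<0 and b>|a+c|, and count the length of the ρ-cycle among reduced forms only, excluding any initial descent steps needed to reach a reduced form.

D = 29, ⌊√D⌋ = 5
descent: ρ → (-7,1,1)
descent: ρ → (1,5,-1)  [lands on river]
river: ρ → (-1,5,1)
ρ-cycle length = 2 (tail of 2 descent steps not counted)

2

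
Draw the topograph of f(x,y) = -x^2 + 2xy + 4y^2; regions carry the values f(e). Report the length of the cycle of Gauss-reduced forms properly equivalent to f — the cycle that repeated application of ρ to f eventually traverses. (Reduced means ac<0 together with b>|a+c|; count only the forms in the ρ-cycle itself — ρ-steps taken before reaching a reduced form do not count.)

D = 20, ⌊√D⌋ = 4
descent: ρ → (4,-2,-1)
descent: ρ → (-1,4,1)  [lands on river]
river: ρ → (1,4,-1)
ρ-cycle length = 2 (tail of 2 descent steps not counted)

2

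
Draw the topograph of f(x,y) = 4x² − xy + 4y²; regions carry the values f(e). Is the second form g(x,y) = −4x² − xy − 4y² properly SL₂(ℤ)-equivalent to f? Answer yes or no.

D₁ = -63, D₂ = -63
f: flip: (4,-1,4)→(4,1,4)
f: reduced (well bottom): (4,1,4) with a≤c, −a<b≤a
g is negative-definite; reduce −g:
−g: reduced (well bottom): (4,1,4) with a≤c, −a<b≤a
flip sign back: reduced form of g is (-4,-1,-4)
reduced forms (4, 1, 4) vs (-4, -1, -4) ⇒ inequivalent

no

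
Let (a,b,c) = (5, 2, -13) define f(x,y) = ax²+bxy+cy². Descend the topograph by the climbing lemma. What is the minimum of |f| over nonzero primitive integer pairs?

descent: ρ → (-13,-2,5)
descent: ρ → (5,12,-6)  [lands on river]
river: ρ → (-6,12,5)
river: ρ → (5,8,-10)
river: ρ → (-10,12,3)
river: ρ → (3,12,-10)
river: ρ → (-10,8,5)
closes: descent 2, river 6
min |a| on river = 3

3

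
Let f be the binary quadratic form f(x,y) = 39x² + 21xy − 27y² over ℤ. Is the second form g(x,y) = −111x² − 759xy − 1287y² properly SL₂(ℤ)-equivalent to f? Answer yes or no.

D₁ = 4653, D₂ = 4653
river cycle of f (length 10): (-27, 33, 33), (33, 33, -27), (-27, 21, 39), (39, 57, -9), (-9, 51, 57), (57, 63, -3), (-3, 63, 57), (57, 51, -9), (-9, 57, 39), (39, 21, -27)
river cycle of g (length 10): (-9, 57, 39), (39, 21, -27), (-27, 33, 33), (33, 33, -27), (-27, 21, 39), (39, 57, -9), (-9, 51, 57), (57, 63, -3), (-3, 63, 57), (57, 51, -9)
cycles coincide ⇒ equivalent

yes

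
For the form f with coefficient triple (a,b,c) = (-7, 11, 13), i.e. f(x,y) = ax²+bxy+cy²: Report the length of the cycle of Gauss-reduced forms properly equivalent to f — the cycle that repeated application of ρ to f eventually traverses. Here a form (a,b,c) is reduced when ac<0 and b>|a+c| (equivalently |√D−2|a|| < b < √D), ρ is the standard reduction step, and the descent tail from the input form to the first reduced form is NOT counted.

D = 485, ⌊√D⌋ = 22
river: ρ → (13,15,-5)
river: ρ → (-5,15,13)
river: ρ → (13,11,-7)
river: ρ → (-7,17,7)
river: ρ → (7,11,-13)
river: ρ → (-13,15,5)
river: ρ → (5,15,-13)
river: ρ → (-13,11,7)
river: ρ → (7,17,-7)
river: ρ → (-7,11,13)
ρ-cycle length = 10 (tail of 0 descent steps not counted)

10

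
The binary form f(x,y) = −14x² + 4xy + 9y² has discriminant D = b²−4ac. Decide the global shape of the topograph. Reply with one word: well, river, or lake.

D = b²−4ac = 4² − 4·(-14)·9 = 520
D > 0 non-square ⇒ indefinite ⇒ periodic river

river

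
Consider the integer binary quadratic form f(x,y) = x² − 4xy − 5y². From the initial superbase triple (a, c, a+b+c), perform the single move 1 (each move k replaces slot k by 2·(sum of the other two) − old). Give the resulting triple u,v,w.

start (1,-5,-8) = (f(1,0),f(0,1),f(1,1))
replace slot 1: 2·((-5)+(-8)) − 1 = -27 → (-27,-5,-8)

-27,-5,-8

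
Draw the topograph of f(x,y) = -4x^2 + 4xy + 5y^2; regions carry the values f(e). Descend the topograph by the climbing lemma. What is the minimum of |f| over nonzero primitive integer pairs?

river: ρ → (5,6,-3)
river: ρ → (-3,6,5)
river: ρ → (5,4,-4)
river: ρ → (-4,4,5)
closes: descent 0, river 4
min |a| on river = 3

3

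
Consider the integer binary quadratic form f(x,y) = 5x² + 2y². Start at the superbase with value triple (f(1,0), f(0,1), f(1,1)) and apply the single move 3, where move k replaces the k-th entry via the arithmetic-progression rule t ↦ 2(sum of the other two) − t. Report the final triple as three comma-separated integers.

start (5,2,7) = (f(1,0),f(0,1),f(1,1))
replace slot 3: 2·(5+2) − 7 = 7 → (5,2,7)

5,2,7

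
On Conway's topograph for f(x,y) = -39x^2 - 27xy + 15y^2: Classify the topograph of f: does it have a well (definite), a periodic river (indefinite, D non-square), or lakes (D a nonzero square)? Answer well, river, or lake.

D = b²−4ac = (-27)² − 4·(-39)·15 = 3069
D > 0 non-square ⇒ indefinite ⇒ periodic river

river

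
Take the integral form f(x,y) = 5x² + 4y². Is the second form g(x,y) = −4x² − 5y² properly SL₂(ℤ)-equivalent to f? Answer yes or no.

D₁ = -80, D₂ = -80
f: flip: (5,0,4)→(4,0,5)
f: reduced (well bottom): (4,0,5) with a≤c, −a<b≤a
g is negative-definite; reduce −g:
−g: reduced (well bottom): (4,0,5) with a≤c, −a<b≤a
flip sign back: reduced form of g is (-4,0,-5)
reduced forms (4, 0, 5) vs (-4, 0, -5) ⇒ inequivalent

no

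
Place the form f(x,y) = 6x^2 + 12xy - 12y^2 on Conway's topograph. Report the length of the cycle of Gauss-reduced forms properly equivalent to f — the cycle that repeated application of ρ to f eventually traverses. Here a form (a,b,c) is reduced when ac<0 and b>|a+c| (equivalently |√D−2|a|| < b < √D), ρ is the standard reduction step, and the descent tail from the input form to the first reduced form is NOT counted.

D = 432, ⌊√D⌋ = 20
river: ρ → (-12,12,6)
river: ρ → (6,12,-12)
ρ-cycle length = 2 (tail of 0 descent steps not counted)

2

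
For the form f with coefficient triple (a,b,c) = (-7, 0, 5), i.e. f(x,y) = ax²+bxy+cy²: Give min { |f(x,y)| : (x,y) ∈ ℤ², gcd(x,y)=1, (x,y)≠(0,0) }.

descent: ρ → (5,10,-2)  [lands on river]
river: ρ → (-2,10,5)
closes: descent 1, river 2
min |a| on river = 2

2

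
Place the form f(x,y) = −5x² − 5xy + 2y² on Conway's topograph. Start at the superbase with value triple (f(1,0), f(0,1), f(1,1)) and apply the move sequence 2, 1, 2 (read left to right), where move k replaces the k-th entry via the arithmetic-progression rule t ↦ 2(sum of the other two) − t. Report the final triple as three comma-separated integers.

start (-5,2,-8) = (f(1,0),f(0,1),f(1,1))
replace slot 2: 2·((-5)+(-8)) − 2 = -28 → (-5,-28,-8)
replace slot 1: 2·((-28)+(-8)) − (-5) = -67 → (-67,-28,-8)
replace slot 2: 2·((-67)+(-8)) − (-28) = -122 → (-67,-122,-8)

-67,-122,-8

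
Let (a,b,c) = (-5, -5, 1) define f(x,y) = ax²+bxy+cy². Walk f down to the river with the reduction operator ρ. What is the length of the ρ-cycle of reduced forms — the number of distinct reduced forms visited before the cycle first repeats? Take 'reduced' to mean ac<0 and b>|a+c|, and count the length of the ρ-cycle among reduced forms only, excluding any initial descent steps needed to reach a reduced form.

D = 45, ⌊√D⌋ = 6
descent: ρ → (1,5,-5)  [lands on river]
river: ρ → (-5,5,1)
ρ-cycle length = 2 (tail of 1 descent step not counted)

2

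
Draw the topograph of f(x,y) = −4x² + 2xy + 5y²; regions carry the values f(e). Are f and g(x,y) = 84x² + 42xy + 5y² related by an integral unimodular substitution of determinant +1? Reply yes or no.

D₁ = 84, D₂ = 84
river cycle of f (length 6): (5, 8, -1), (-1, 8, 5), (5, 2, -4), (-4, 6, 3), (3, 6, -4), (-4, 2, 5)
river cycle of g (length 6): (5, 8, -1), (-1, 8, 5), (5, 2, -4), (-4, 6, 3), (3, 6, -4), (-4, 2, 5)
cycles coincide ⇒ equivalent

yes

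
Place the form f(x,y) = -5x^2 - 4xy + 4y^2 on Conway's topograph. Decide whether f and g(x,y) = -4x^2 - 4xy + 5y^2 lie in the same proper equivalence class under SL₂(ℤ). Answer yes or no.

D₁ = 96, D₂ = 96
river cycle of f (length 4): (4, 4, -5), (-5, 6, 3), (3, 6, -5), (-5, 4, 4)
river cycle of g (length 4): (5, 4, -4), (-4, 4, 5), (5, 6, -3), (-3, 6, 5)
cycles differ ⇒ inequivalent

no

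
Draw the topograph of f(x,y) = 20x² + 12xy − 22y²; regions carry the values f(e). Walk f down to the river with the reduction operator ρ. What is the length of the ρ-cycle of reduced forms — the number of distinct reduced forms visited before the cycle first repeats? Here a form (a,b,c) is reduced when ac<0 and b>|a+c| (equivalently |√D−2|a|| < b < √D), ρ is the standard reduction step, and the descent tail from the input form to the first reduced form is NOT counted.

D = 1904, ⌊√D⌋ = 43
river: ρ → (-22,32,10)
river: ρ → (10,28,-28)
river: ρ → (-28,28,10)
river: ρ → (10,32,-22)
river: ρ → (-22,12,20)
river: ρ → (20,28,-14)
river: ρ → (-14,28,20)
river: ρ → (20,12,-22)
ρ-cycle length = 8 (tail of 0 descent steps not counted)

8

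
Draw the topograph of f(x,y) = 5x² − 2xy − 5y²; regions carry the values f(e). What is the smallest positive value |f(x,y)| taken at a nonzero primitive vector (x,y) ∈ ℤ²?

descent: ρ → (-5,2,5)  [lands on river]
river: ρ → (5,8,-2)
river: ρ → (-2,8,5)
river: ρ → (5,2,-5)
river: ρ → (-5,8,2)
river: ρ → (2,8,-5)
closes: descent 1, river 6
min |a| on river = 2

2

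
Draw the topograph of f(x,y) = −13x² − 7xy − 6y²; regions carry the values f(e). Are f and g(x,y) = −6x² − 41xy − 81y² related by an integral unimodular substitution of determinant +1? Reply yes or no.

D₁ = -263, D₂ = -263
f is negative-definite; reduce −f:
−f: flip: (13,7,6)→(6,-7,13)
−f: translate: b→5 (≡-7 mod 12), so (6,-7,13)→(6,5,12)
−f: reduced (well bottom): (6,5,12) with a≤c, −a<b≤a
flip sign back: reduced form of f is (-6,-5,-12)
g is negative-definite; reduce −g:
−g: translate: b→5 (≡41 mod 12), so (6,41,81)→(6,5,12)
−g: reduced (well bottom): (6,5,12) with a≤c, −a<b≤a
flip sign back: reduced form of g is (-6,-5,-12)
reduced forms (-6, -5, -12) vs (-6, -5, -12) ⇒ equivalent

yes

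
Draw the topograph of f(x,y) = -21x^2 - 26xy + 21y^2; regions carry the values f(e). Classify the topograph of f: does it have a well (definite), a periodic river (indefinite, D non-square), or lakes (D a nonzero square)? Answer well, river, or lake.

D = b²−4ac = (-26)² − 4·(-21)·21 = 2440
D > 0 non-square ⇒ indefinite ⇒ periodic river

river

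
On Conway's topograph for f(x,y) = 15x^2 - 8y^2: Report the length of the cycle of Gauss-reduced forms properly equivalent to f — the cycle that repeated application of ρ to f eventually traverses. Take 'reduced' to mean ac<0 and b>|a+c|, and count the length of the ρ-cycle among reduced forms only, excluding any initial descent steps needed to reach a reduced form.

D = 480, ⌊√D⌋ = 21
descent: ρ → (-8,16,7)  [lands on river]
river: ρ → (7,12,-12)
river: ρ → (-12,12,7)
river: ρ → (7,16,-8)
ρ-cycle length = 4 (tail of 1 descent step not counted)

4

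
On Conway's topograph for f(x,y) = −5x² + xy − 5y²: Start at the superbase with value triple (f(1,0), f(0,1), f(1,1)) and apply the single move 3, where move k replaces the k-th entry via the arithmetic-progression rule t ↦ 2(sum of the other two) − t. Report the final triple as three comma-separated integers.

start (-5,-5,-9) = (f(1,0),f(0,1),f(1,1))
replace slot 3: 2·((-5)+(-5)) − (-9) = -11 → (-5,-5,-11)

-5,-5,-11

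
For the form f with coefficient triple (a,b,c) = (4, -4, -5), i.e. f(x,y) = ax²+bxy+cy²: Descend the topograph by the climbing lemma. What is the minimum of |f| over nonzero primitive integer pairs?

descent: ρ → (-5,4,4)  [lands on river]
river: ρ → (4,4,-5)
river: ρ → (-5,6,3)
river: ρ → (3,6,-5)
closes: descent 1, river 4
min |a| on river = 3

3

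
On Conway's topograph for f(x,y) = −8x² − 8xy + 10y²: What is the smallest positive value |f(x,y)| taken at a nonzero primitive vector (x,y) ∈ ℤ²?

descent: ρ → (10,8,-8)  [lands on river]
river: ρ → (-8,8,10)
river: ρ → (10,12,-6)
river: ρ → (-6,12,10)
closes: descent 1, river 4
min |a| on river = 6

6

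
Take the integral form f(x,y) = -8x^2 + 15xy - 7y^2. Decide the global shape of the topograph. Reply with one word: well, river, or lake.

D = b²−4ac = 15² − 4·(-8)·(-7) = 1
D = 1² is a perfect square ⇒ form factors over ℤ ⇒ lakes

lake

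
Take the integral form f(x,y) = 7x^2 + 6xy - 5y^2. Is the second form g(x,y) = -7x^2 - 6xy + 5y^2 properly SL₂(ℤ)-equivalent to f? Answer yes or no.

D₁ = 176, D₂ = 176
river cycle of f (length 8): (-5, 4, 8), (8, 12, -1), (-1, 12, 8), (8, 4, -5), (-5, 6, 7), (7, 8, -4), (-4, 8, 7), (7, 6, -5)
river cycle of g (length 8): (5, 6, -7), (-7, 8, 4), (4, 8, -7), (-7, 6, 5), (5, 4, -8), (-8, 12, 1), (1, 12, -8), (-8, 4, 5)
cycles differ ⇒ inequivalent

no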